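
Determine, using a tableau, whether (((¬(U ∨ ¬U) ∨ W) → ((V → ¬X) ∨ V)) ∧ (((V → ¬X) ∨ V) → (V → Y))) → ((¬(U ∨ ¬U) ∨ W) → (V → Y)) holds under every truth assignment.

Assume the negation and expand:
Initial set: {F ((((¬(U ∨ ¬U) ∨ W) → ((V → ¬X) ∨ V)) ∧ (((V → ¬X) ∨ V) → (V → Y))) → ((¬(U ∨ ¬U) ∨ W) → (V → Y)))}.
F ((((¬(U ∨ ¬U) ∨ W) → ((V → ¬X) ∨ V)) ∧ (((V → ¬X) ∨ V) → (V → Y))) → ((¬(U ∨ ¬U) ∨ W) → (V → Y))): α-rule — add T (((¬(U ∨ ¬U) ∨ W) → ((V → ¬X) ∨ V)) ∧ (((V → ¬X) ∨ V) → (V → Y))), F ((¬(U ∨ ¬U) ∨ W) → (V → Y)).
T (((¬(U ∨ ¬U) ∨ W) → ((V → ¬X) ∨ V)) ∧ (((V → ¬X) ∨ V) → (V → Y))): α-rule — add T ((¬(U ∨ ¬U) ∨ W) → ((V → ¬X) ∨ V)), T (((V → ¬X) ∨ V) → (V → Y)).
F ((¬(U ∨ ¬U) ∨ W) → (V → Y)): α-rule — add T (¬(U ∨ ¬U) ∨ W), F (V → Y).
F (V → Y): α-rule — add T V, F Y.
T ((¬(U ∨ ¬U) ∨ W) → ((V → ¬X) ∨ V)): β-rule — branch into F (¬(U ∨ ¬U) ∨ W)  //  T ((V → ¬X) ∨ V).
  branch 1 (add F (¬(U ∨ ¬U) ∨ W)):
    F (¬(U ∨ ¬U) ∨ W): α-rule — add F ¬(U ∨ ¬U), F W.
    T (((V → ¬X) ∨ V) → (V → Y)): β-rule — branch into F ((V → ¬X) ∨ V)  //  T (V → Y).
      branch 1.1 (add F ((V → ¬X) ∨ V)):
        F ((V → ¬X) ∨ V): α-rule — add F (V → ¬X), F V.
        × closes — contains both V and ¬V.
      branch 1.2 (add T (V → Y)):
        T (¬(U ∨ ¬U) ∨ W): β-rule — branch into T ¬(U ∨ ¬U)  //  T W.
          branch 1.2.1 (add T ¬(U ∨ ¬U)):
            T ¬(U ∨ ¬U): α-rule — add F U, F ¬U.
            × closes — contains both U and ¬U.
          branch 1.2.2 (add T W):
            × closes — contains both W and ¬W.
  branch 2 (add T ((V → ¬X) ∨ V)):
    T (((V → ¬X) ∨ V) → (V → Y)): β-rule — branch into F ((V → ¬X) ∨ V)  //  T (V → Y).
      branch 2.1 (add F ((V → ¬X) ∨ V)):
        F ((V → ¬X) ∨ V): α-rule — add F (V → ¬X), F V.
        × closes — contains both V and ¬V.
      branch 2.2 (add T (V → Y)):
        T (¬(U ∨ ¬U) ∨ W): β-rule — branch into T ¬(U ∨ ¬U)  //  T W.
          branch 2.2.1 (add T ¬(U ∨ ¬U)):
            T ¬(U ∨ ¬U): α-rule — add F U, F ¬U.
            × closes — contains both U and ¬U.
          branch 2.2.2 (add T W):
            T ((V → ¬X) ∨ V): β-rule — branch into T (V → ¬X)  //  T V.
              branch 2.2.2.1 (add T (V → ¬X)):
                T (V → Y): β-rule — branch into F V  //  T Y.
                  branch 2.2.2.1.1 (add F V):
                    × closes — contains both V and ¬V.
                  branch 2.2.2.1.2 (add T Y):
                    × closes — contains both Y and ¬Y.
              branch 2.2.2.2 (add T V):
                T (V → Y): β-rule — branch into F V  //  T Y.
                  branch 2.2.2.2.1 (add F V):
                    × closes — contains both V and ¬V.
                  branch 2.2.2.2.2 (add T Y):
                    × closes — contains both Y and ¬Y.
All 9 branches close.
Every branch closed, so the negation is unsatisfiable and the formula is valid.

Valid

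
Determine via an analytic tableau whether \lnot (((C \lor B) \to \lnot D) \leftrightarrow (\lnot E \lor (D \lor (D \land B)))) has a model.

Satisfiable

Initial set: {\lnot (((C \lor B) \to \lnot D) \leftrightarrow (\lnot E \lor (D \lor (D \land B))))}.
\lnot (((C \lor B) \to \lnot D) \leftrightarrow (\lnot E \lor (D \lor (D \land B)))): β-rule — branch into ((C \lor B) \to \lnot D), \lnot (\lnot E \lor (D \lor (D \land B)))  //  \lnot ((C \lor B) \to \lnot D), (\lnot E \lor (D \lor (D \land B))).
  branch 1 (add ((C \lor B) \to \lnot D), \lnot (\lnot E \lor (D \lor (D \land B)))):
    \lnot (\lnot E \lor (D \lor (D \land B))): α-rule — add \lnot \lnot E, \lnot (D \lor (D \land B)).
    \lnot (D \lor (D \land B)): α-rule — add \lnot D, \lnot (D \land B).
    ((C \lor B) \to \lnot D): β-rule — branch into \lnot (C \lor B)  //  \lnot D.
      branch 1.1 (add \lnot (C \lor B)):
        \lnot (C \lor B): α-rule — add \lnot C, \lnot B.
        \lnot (D \land B): β-rule — branch into \lnot D  //  \lnot B.
          branch 1.1.1 (add \lnot D):
            ○ open, literals {B=0, C=0, D=0, E=1}.
          branch 1.1.2 (add \lnot B):
            ○ open, literals {B=0, C=0, D=0, E=1}.
      branch 1.2 (add \lnot D):
        \lnot (D \land B): β-rule — branch into \lnot D  //  \lnot B.
          branch 1.2.1 (add \lnot D):
            ○ open, literals {D=0, E=1}.
          branch 1.2.2 (add \lnot B):
            ○ open, literals {B=0, D=0, E=1}.
  branch 2 (add \lnot ((C \lor B) \to \lnot D), (\lnot E \lor (D \lor (D \land B)))):
    \lnot ((C \lor B) \to \lnot D): α-rule — add (C \lor B), \lnot \lnot D.
    (\lnot E \lor (D \lor (D \land B))): β-rule — branch into \lnot E  //  (D \lor (D \land B)).
      branch 2.1 (add \lnot E):
        (C \lor B): β-rule — branch into C  //  B.
          branch 2.1.1 (add C):
            ○ open, literals {C=1, D=1, E=0}.
          branch 2.1.2 (add B):
            ○ open, literals {B=1, D=1, E=0}.
      branch 2.2 (add (D \lor (D \land B))):
        (C \lor B): β-rule — branch into C  //  B.
          branch 2.2.1 (add C):
            (D \lor (D \land B)): β-rule — branch into D  //  (D \land B).
              branch 2.2.1.1 (add D):
                ○ open, literals {C=1, D=1}.
              branch 2.2.1.2 (add (D \land B)):
                (D \land B): α-rule — add D, B.
                ○ open, literals {B=1, C=1, D=1}.
          branch 2.2.2 (add B):
            (D \lor (D \land B)): β-rule — branch into D  //  (D \land B).
              branch 2.2.2.1 (add D):
                ○ open, literals {B=1, D=1}.
              branch 2.2.2.2 (add (D \land B)):
                (D \land B): α-rule — add D, B.
                ○ open, literals {B=1, D=1}.
0 branches closed, 10 open.
An open branch gives a satisfying assignment: B=0, C=0, D=0, E=1.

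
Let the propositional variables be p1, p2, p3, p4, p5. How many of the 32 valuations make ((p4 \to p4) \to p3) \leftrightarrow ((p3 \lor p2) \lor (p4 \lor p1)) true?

Initial set: {(((p4 \to p4) \to p3) \leftrightarrow ((p3 \lor p2) \lor (p4 \lor p1)))}.
(((p4 \to p4) \to p3) \leftrightarrow ((p3 \lor p2) \lor (p4 \lor p1))): β-rule — branch into ((p4 \to p4) \to p3), ((p3 \lor p2) \lor (p4 \lor p1))  //  \lnot ((p4 \to p4) \to p3), \lnot ((p3 \lor p2) \lor (p4 \lor p1)).
  branch 1 (add ((p4 \to p4) \to p3), ((p3 \lor p2) \lor (p4 \lor p1))):
    ((p4 \to p4) \to p3): β-rule — branch into \lnot (p4 \to p4)  //  p3.
      branch 1.1 (add \lnot (p4 \to p4)):
        \lnot (p4 \to p4): α-rule — add p4, \lnot p4.
        × closes — contains both p4 and \lnot p4.
      branch 1.2 (add p3):
        ((p3 \lor p2) \lor (p4 \lor p1)): β-rule — branch into (p3 \lor p2)  //  (p4 \lor p1).
          branch 1.2.1 (add (p3 \lor p2)):
            (p3 \lor p2): β-rule — branch into p3  //  p2.
              branch 1.2.1.1 (add p3):
                ○ open, literals {p3=true}.
              branch 1.2.1.2 (add p2):
                ○ open, literals {p2=true, p3=true}.
          branch 1.2.2 (add (p4 \lor p1)):
            (p4 \lor p1): β-rule — branch into p4  //  p1.
              branch 1.2.2.1 (add p4):
                ○ open, literals {p3=true, p4=true}.
              branch 1.2.2.2 (add p1):
                ○ open, literals {p1=true, p3=true}.
  branch 2 (add \lnot ((p4 \to p4) \to p3), \lnot ((p3 \lor p2) \lor (p4 \lor p1))):
    \lnot ((p4 \to p4) \to p3): α-rule — add (p4 \to p4), \lnot p3.
    \lnot ((p3 \lor p2) \lor (p4 \lor p1)): α-rule — add \lnot (p3 \lor p2), \lnot (p4 \lor p1).
    \lnot (p3 \lor p2): α-rule — add \lnot p3, \lnot p2.
    \lnot (p4 \lor p1): α-rule — add \lnot p4, \lnot p1.
    (p4 \to p4): β-rule — branch into \lnot p4  //  p4.
      branch 2.1 (add \lnot p4):
        ○ open, literals {p1=false, p2=false, p3=false, p4=false}.
      branch 2.2 (add p4):
        × closes — contains both p4 and \lnot p4.
2 branches closed, 5 open.
Each open branch fixes some atoms; the unmentioned ones are free. Counting distinct full assignments: branch {p3=true} (p1, p2, p4, p5) contributes 16 new; branch {p2=true, p3=true} (p1, p4, p5) contributes 0 new; branch {p3=true, p4=true} (p1, p2, p5) contributes 0 new; branch {p1=true, p3=true} (p2, p4, p5) contributes 0 new; branch {p1=false, p2=false, p3=false, p4=false} (p5) contributes 2 new. Total: 18.

18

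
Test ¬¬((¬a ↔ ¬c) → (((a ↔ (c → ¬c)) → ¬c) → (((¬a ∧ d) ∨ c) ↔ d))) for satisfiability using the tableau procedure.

Satisfiable

Initial set: {¬¬((¬a ↔ ¬c) → (((a ↔ (c → ¬c)) → ¬c) → (((¬a ∧ d) ∨ c) ↔ d)))}.
¬¬((¬a ↔ ¬c) → (((a ↔ (c → ¬c)) → ¬c) → (((¬a ∧ d) ∨ c) ↔ d))): drop double negation, giving ((¬a ↔ ¬c) → (((a ↔ (c → ¬c)) → ¬c) → (((¬a ∧ d) ∨ c) ↔ d))).
((¬a ↔ ¬c) → (((a ↔ (c → ¬c)) → ¬c) → (((¬a ∧ d) ∨ c) ↔ d))): β-rule — branch into ¬(¬a ↔ ¬c)  //  (((a ↔ (c → ¬c)) → ¬c) → (((¬a ∧ d) ∨ c) ↔ d)).
  branch 1 (add ¬(¬a ↔ ¬c)):
    ¬(¬a ↔ ¬c): β-rule — branch into ¬a, ¬¬c  //  ¬¬a, ¬c.
      branch 1.1 (add ¬a, ¬¬c):
        ○ open, literals {a=false, c=true}.
      branch 1.2 (add ¬¬a, ¬c):
        ○ open, literals {a=true, c=false}.
  branch 2 (add (((a ↔ (c → ¬c)) → ¬c) → (((¬a ∧ d) ∨ c) ↔ d))):
    (((a ↔ (c → ¬c)) → ¬c) → (((¬a ∧ d) ∨ c) ↔ d)): β-rule — branch into ¬((a ↔ (c → ¬c)) → ¬c)  //  (((¬a ∧ d) ∨ c) ↔ d).
      branch 2.1 (add ¬((a ↔ (c → ¬c)) → ¬c)):
        ¬((a ↔ (c → ¬c)) → ¬c): α-rule — add (a ↔ (c → ¬c)), ¬¬c.
        (a ↔ (c → ¬c)): β-rule — branch into a, (c → ¬c)  //  ¬a, ¬(c → ¬c).
          branch 2.1.1 (add a, (c → ¬c)):
            (c → ¬c): β-rule — branch into ¬c  //  ¬c.
              branch 2.1.1.1 (add ¬c):
                × closes — contains both c and ¬c.
              branch 2.1.1.2 (add ¬c):
                × closes — contains both c and ¬c.
          branch 2.1.2 (add ¬a, ¬(c → ¬c)):
            ¬(c → ¬c): α-rule — add c, ¬¬c.
            ○ open, literals {a=false, c=true}.
      branch 2.2 (add (((¬a ∧ d) ∨ c) ↔ d)):
        (((¬a ∧ d) ∨ c) ↔ d): β-rule — branch into ((¬a ∧ d) ∨ c), d  //  ¬((¬a ∧ d) ∨ c), ¬d.
          branch 2.2.1 (add ((¬a ∧ d) ∨ c), d):
            ((¬a ∧ d) ∨ c): β-rule — branch into (¬a ∧ d)  //  c.
              branch 2.2.1.1 (add (¬a ∧ d)):
                (¬a ∧ d): α-rule — add ¬a, d.
                ○ open, literals {a=false, d=true}.
              branch 2.2.1.2 (add c):
                ○ open, literals {c=true, d=true}.
          branch 2.2.2 (add ¬((¬a ∧ d) ∨ c), ¬d):
            ¬((¬a ∧ d) ∨ c): α-rule — add ¬(¬a ∧ d), ¬c.
            ¬(¬a ∧ d): β-rule — branch into ¬¬a  //  ¬d.
              branch 2.2.2.1 (add ¬¬a):
                ○ open, literals {a=true, c=false, d=false}.
              branch 2.2.2.2 (add ¬d):
                ○ open, literals {c=false, d=false}.
2 branches closed, 7 open.
An open branch gives a satisfying assignment: a=false, c=true.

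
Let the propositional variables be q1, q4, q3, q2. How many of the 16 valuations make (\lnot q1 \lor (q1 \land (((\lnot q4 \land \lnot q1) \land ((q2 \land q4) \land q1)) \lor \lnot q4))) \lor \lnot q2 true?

Initial set: {((\lnot q1 \lor (q1 \land (((\lnot q4 \land \lnot q1) \land ((q2 \land q4) \land q1)) \lor \lnot q4))) \lor \lnot q2)}.
((\lnot q1 \lor (q1 \land (((\lnot q4 \land \lnot q1) \land ((q2 \land q4) \land q1)) \lor \lnot q4))) \lor \lnot q2): β-rule — branch into (\lnot q1 \lor (q1 \land (((\lnot q4 \land \lnot q1) \land ((q2 \land q4) \land q1)) \lor \lnot q4)))  //  \lnot q2.
  branch 1 (add (\lnot q1 \lor (q1 \land (((\lnot q4 \land \lnot q1) \land ((q2 \land q4) \land q1)) \lor \lnot q4)))):
    (\lnot q1 \lor (q1 \land (((\lnot q4 \land \lnot q1) \land ((q2 \land q4) \land q1)) \lor \lnot q4))): β-rule — branch into \lnot q1  //  (q1 \land (((\lnot q4 \land \lnot q1) \land ((q2 \land q4) \land q1)) \lor \lnot q4)).
      branch 1.1 (add \lnot q1):
        ○ open, literals {q1=F}.
      branch 1.2 (add (q1 \land (((\lnot q4 \land \lnot q1) \land ((q2 \land q4) \land q1)) \lor \lnot q4))):
        (q1 \land (((\lnot q4 \land \lnot q1) \land ((q2 \land q4) \land q1)) \lor \lnot q4)): α-rule — add q1, (((\lnot q4 \land \lnot q1) \land ((q2 \land q4) \land q1)) \lor \lnot q4).
        (((\lnot q4 \land \lnot q1) \land ((q2 \land q4) \land q1)) \lor \lnot q4): β-rule — branch into ((\lnot q4 \land \lnot q1) \land ((q2 \land q4) \land q1))  //  \lnot q4.
          branch 1.2.1 (add ((\lnot q4 \land \lnot q1) \land ((q2 \land q4) \land q1))):
            ((\lnot q4 \land \lnot q1) \land ((q2 \land q4) \land q1)): α-rule — add (\lnot q4 \land \lnot q1), ((q2 \land q4) \land q1).
            (\lnot q4 \land \lnot q1): α-rule — add \lnot q4, \lnot q1.
            × closes — contains both q1 and \lnot q1.
          branch 1.2.2 (add \lnot q4):
            ○ open, literals {q1=T, q4=F}.
  branch 2 (add \lnot q2):
    ○ open, literals {q2=F}.
1 branch closed, 3 open.
Each open branch fixes some atoms; the unmentioned ones are free. Counting distinct full assignments: branch {q1=F} (q4, q3, q2) contributes 8 new; branch {q1=T, q4=F} (q3, q2) contributes 4 new; branch {q2=F} (q1, q4, q3) contributes 2 new. Total: 14.

14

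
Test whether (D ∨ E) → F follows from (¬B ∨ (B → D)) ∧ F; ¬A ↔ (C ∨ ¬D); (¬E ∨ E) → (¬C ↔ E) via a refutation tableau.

Initial set: {((¬B ∨ (B → D)) ∧ F); (¬A ↔ (C ∨ ¬D)); ((¬E ∨ E) → (¬C ↔ E)); ¬((D ∨ E) → F)}.
((¬B ∨ (B → D)) ∧ F): α-rule — add (¬B ∨ (B → D)), F.
¬((D ∨ E) → F): α-rule — add (D ∨ E), ¬F.
× closes — contains both F and ¬F.
All 1 branch closes.
Every branch closed, so the premises entail the conclusion.

Yes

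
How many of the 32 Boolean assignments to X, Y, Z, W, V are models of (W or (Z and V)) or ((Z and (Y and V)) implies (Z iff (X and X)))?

32

Initial set: {((W or (Z and V)) or ((Z and (Y and V)) implies (Z iff (X and X))))}.
((W or (Z and V)) or ((Z and (Y and V)) implies (Z iff (X and X)))): β-rule — branch into (W or (Z and V))  //  ((Z and (Y and V)) implies (Z iff (X and X))).
  branch 1 (add (W or (Z and V))):
    (W or (Z and V)): β-rule — branch into W  //  (Z and V).
      branch 1.1 (add W):
        ○ open, literals {W=1}.
      branch 1.2 (add (Z and V)):
        (Z and V): α-rule — add Z, V.
        ○ open, literals {V=1, Z=1}.
  branch 2 (add ((Z and (Y and V)) implies (Z iff (X and X)))):
    ((Z and (Y and V)) implies (Z iff (X and X))): β-rule — branch into not (Z and (Y and V))  //  (Z iff (X and X)).
      branch 2.1 (add not (Z and (Y and V))):
        not (Z and (Y and V)): β-rule — branch into not Z  //  not (Y and V).
          branch 2.1.1 (add not Z):
            ○ open, literals {Z=0}.
          branch 2.1.2 (add not (Y and V)):
            not (Y and V): β-rule — branch into not Y  //  not V.
              branch 2.1.2.1 (add not Y):
                ○ open, literals {Y=0}.
              branch 2.1.2.2 (add not V):
                ○ open, literals {V=0}.
      branch 2.2 (add (Z iff (X and X))):
        (Z iff (X and X)): β-rule — branch into Z, (X and X)  //  not Z, not (X and X).
          branch 2.2.1 (add Z, (X and X)):
            (X and X): α-rule — add X, X.
            ○ open, literals {X=1, Z=1}.
          branch 2.2.2 (add not Z, not (X and X)):
            not (X and X): β-rule — branch into not X  //  not X.
              branch 2.2.2.1 (add not X):
                ○ open, literals {X=0, Z=0}.
              branch 2.2.2.2 (add not X):
                ○ open, literals {X=0, Z=0}.
0 branches closed, 8 open.
Each open branch fixes some atoms; the unmentioned ones are free. Counting distinct full assignments: branch {W=1} (X, Y, Z, V) contributes 16 new; branch {V=1, Z=1} (X, Y, W) contributes 4 new; branch {Z=0} (X, Y, W, V) contributes 8 new; branch {Y=0} (X, Z, W, V) contributes 2 new; branch {V=0} (X, Y, Z, W) contributes 2 new; branch {X=1, Z=1} (Y, W, V) contributes 0 new; branch {X=0, Z=0} (Y, W, V) contributes 0 new; branch {X=0, Z=0} (Y, W, V) contributes 0 new. Total: 32.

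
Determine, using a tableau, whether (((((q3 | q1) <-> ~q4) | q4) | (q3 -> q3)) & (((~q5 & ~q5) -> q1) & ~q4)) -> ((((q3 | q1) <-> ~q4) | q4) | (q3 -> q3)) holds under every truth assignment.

Assume the negation and expand:
Initial set: {~((((((q3 | q1) <-> ~q4) | q4) | (q3 -> q3)) & (((~q5 & ~q5) -> q1) & ~q4)) -> ((((q3 | q1) <-> ~q4) | q4) | (q3 -> q3)))}.
~((((((q3 | q1) <-> ~q4) | q4) | (q3 -> q3)) & (((~q5 & ~q5) -> q1) & ~q4)) -> ((((q3 | q1) <-> ~q4) | q4) | (q3 -> q3))): α-rule — add (((((q3 | q1) <-> ~q4) | q4) | (q3 -> q3)) & (((~q5 & ~q5) -> q1) & ~q4)), ~((((q3 | q1) <-> ~q4) | q4) | (q3 -> q3)).
(((((q3 | q1) <-> ~q4) | q4) | (q3 -> q3)) & (((~q5 & ~q5) -> q1) & ~q4)): α-rule — add ((((q3 | q1) <-> ~q4) | q4) | (q3 -> q3)), (((~q5 & ~q5) -> q1) & ~q4).
~((((q3 | q1) <-> ~q4) | q4) | (q3 -> q3)): α-rule — add ~(((q3 | q1) <-> ~q4) | q4), ~(q3 -> q3).
(((~q5 & ~q5) -> q1) & ~q4): α-rule — add ((~q5 & ~q5) -> q1), ~q4.
~(((q3 | q1) <-> ~q4) | q4): α-rule — add ~((q3 | q1) <-> ~q4), ~q4.
~(q3 -> q3): α-rule — add q3, ~q3.
× closes — contains both q3 and ~q3.
All 1 branch closes.
Every branch closed, so the negation is unsatisfiable and the formula is valid.

Valid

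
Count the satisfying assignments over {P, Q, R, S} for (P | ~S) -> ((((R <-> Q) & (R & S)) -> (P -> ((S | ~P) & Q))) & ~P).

8

Initial set: {((P | ~S) -> ((((R <-> Q) & (R & S)) -> (P -> ((S | ~P) & Q))) & ~P))}.
((P | ~S) -> ((((R <-> Q) & (R & S)) -> (P -> ((S | ~P) & Q))) & ~P)): β-rule — branch into ~(P | ~S)  //  ((((R <-> Q) & (R & S)) -> (P -> ((S | ~P) & Q))) & ~P).
  branch 1 (add ~(P | ~S)):
    ~(P | ~S): α-rule — add ~P, ~~S.
    ○ open, literals {P=F, S=T}.
  branch 2 (add ((((R <-> Q) & (R & S)) -> (P -> ((S | ~P) & Q))) & ~P)):
    ((((R <-> Q) & (R & S)) -> (P -> ((S | ~P) & Q))) & ~P): α-rule — add (((R <-> Q) & (R & S)) -> (P -> ((S | ~P) & Q))), ~P.
    (((R <-> Q) & (R & S)) -> (P -> ((S | ~P) & Q))): β-rule — branch into ~((R <-> Q) & (R & S))  //  (P -> ((S | ~P) & Q)).
      branch 2.1 (add ~((R <-> Q) & (R & S))):
        ~((R <-> Q) & (R & S)): β-rule — branch into ~(R <-> Q)  //  ~(R & S).
          branch 2.1.1 (add ~(R <-> Q)):
            ~(R <-> Q): β-rule — branch into R, ~Q  //  ~R, Q.
              branch 2.1.1.1 (add R, ~Q):
                ○ open, literals {P=F, Q=F, R=T}.
              branch 2.1.1.2 (add ~R, Q):
                ○ open, literals {P=F, Q=T, R=F}.
          branch 2.1.2 (add ~(R & S)):
            ~(R & S): β-rule — branch into ~R  //  ~S.
              branch 2.1.2.1 (add ~R):
                ○ open, literals {P=F, R=F}.
              branch 2.1.2.2 (add ~S):
                ○ open, literals {P=F, S=F}.
      branch 2.2 (add (P -> ((S | ~P) & Q))):
        (P -> ((S | ~P) & Q)): β-rule — branch into ~P  //  ((S | ~P) & Q).
          branch 2.2.1 (add ~P):
            ○ open, literals {P=F}.
          branch 2.2.2 (add ((S | ~P) & Q)):
            ((S | ~P) & Q): α-rule — add (S | ~P), Q.
            (S | ~P): β-rule — branch into S  //  ~P.
              branch 2.2.2.1 (add S):
                ○ open, literals {P=F, Q=T, S=T}.
              branch 2.2.2.2 (add ~P):
                ○ open, literals {P=F, Q=T}.
0 branches closed, 8 open.
Each open branch fixes some atoms; the unmentioned ones are free. Counting distinct full assignments: branch {P=F, S=T} (Q, R) contributes 4 new; branch {P=F, Q=F, R=T} (S) contributes 1 new; branch {P=F, Q=T, R=F} (S) contributes 1 new; branch {P=F, R=F} (Q, S) contributes 1 new; branch {P=F, S=F} (Q, R) contributes 1 new; branch {P=F} (Q, R, S) contributes 0 new; branch {P=F, Q=T, S=T} (R) contributes 0 new; branch {P=F, Q=T} (R, S) contributes 0 new. Total: 8.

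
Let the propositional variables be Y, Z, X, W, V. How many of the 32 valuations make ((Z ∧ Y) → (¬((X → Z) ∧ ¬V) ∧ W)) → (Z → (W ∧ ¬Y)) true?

26

Initial set: {(((Z ∧ Y) → (¬((X → Z) ∧ ¬V) ∧ W)) → (Z → (W ∧ ¬Y)))}.
(((Z ∧ Y) → (¬((X → Z) ∧ ¬V) ∧ W)) → (Z → (W ∧ ¬Y))): β-rule — branch into ¬((Z ∧ Y) → (¬((X → Z) ∧ ¬V) ∧ W))  //  (Z → (W ∧ ¬Y)).
  branch 1 (add ¬((Z ∧ Y) → (¬((X → Z) ∧ ¬V) ∧ W))):
    ¬((Z ∧ Y) → (¬((X → Z) ∧ ¬V) ∧ W)): α-rule — add (Z ∧ Y), ¬(¬((X → Z) ∧ ¬V) ∧ W).
    (Z ∧ Y): α-rule — add Z, Y.
    ¬(¬((X → Z) ∧ ¬V) ∧ W): β-rule — branch into ¬¬((X → Z) ∧ ¬V)  //  ¬W.
      branch 1.1 (add ¬¬((X → Z) ∧ ¬V)):
        ¬¬((X → Z) ∧ ¬V): α-rule — add (X → Z), ¬V.
        (X → Z): β-rule — branch into ¬X  //  Z.
          branch 1.1.1 (add ¬X):
            ○ open, literals {V=F, X=F, Y=T, Z=T}.
          branch 1.1.2 (add Z):
            ○ open, literals {V=F, Y=T, Z=T}.
      branch 1.2 (add ¬W):
        ○ open, literals {W=F, Y=T, Z=T}.
  branch 2 (add (Z → (W ∧ ¬Y))):
    (Z → (W ∧ ¬Y)): β-rule — branch into ¬Z  //  (W ∧ ¬Y).
      branch 2.1 (add ¬Z):
        ○ open, literals {Z=F}.
      branch 2.2 (add (W ∧ ¬Y)):
        (W ∧ ¬Y): α-rule — add W, ¬Y.
        ○ open, literals {W=T, Y=F}.
0 branches closed, 5 open.
Each open branch fixes some atoms; the unmentioned ones are free. Counting distinct full assignments: branch {V=F, X=F, Y=T, Z=T} (W) contributes 2 new; branch {V=F, Y=T, Z=T} (X, W) contributes 2 new; branch {W=F, Y=T, Z=T} (X, V) contributes 2 new; branch {Z=F} (Y, X, W, V) contributes 16 new; branch {W=T, Y=F} (Z, X, V) contributes 4 new. Total: 26.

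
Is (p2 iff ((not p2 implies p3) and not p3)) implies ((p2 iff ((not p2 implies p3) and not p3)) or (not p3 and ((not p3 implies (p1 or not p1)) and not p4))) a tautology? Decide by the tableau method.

Valid

Assume the negation and expand:
Initial set: {not ((p2 iff ((not p2 implies p3) and not p3)) implies ((p2 iff ((not p2 implies p3) and not p3)) or (not p3 and ((not p3 implies (p1 or not p1)) and not p4))))}.
not ((p2 iff ((not p2 implies p3) and not p3)) implies ((p2 iff ((not p2 implies p3) and not p3)) or (not p3 and ((not p3 implies (p1 or not p1)) and not p4)))): α-rule — add (p2 iff ((not p2 implies p3) and not p3)), not ((p2 iff ((not p2 implies p3) and not p3)) or (not p3 and ((not p3 implies (p1 or not p1)) and not p4))).
not ((p2 iff ((not p2 implies p3) and not p3)) or (not p3 and ((not p3 implies (p1 or not p1)) and not p4))): α-rule — add not (p2 iff ((not p2 implies p3) and not p3)), not (not p3 and ((not p3 implies (p1 or not p1)) and not p4)).
(p2 iff ((not p2 implies p3) and not p3)): β-rule — branch into p2, ((not p2 implies p3) and not p3)  //  not p2, not ((not p2 implies p3) and not p3).
  branch 1 (add p2, ((not p2 implies p3) and not p3)):
    ((not p2 implies p3) and not p3): α-rule — add (not p2 implies p3), not p3.
    not (p2 iff ((not p2 implies p3) and not p3)): β-rule — branch into p2, not ((not p2 implies p3) and not p3)  //  not p2, ((not p2 implies p3) and not p3).
      branch 1.1 (add p2, not ((not p2 implies p3) and not p3)):
        not (not p3 and ((not p3 implies (p1 or not p1)) and not p4)): β-rule — branch into not not p3  //  not ((not p3 implies (p1 or not p1)) and not p4).
          branch 1.1.1 (add not not p3):
            × closes — contains both p3 and not p3.
          branch 1.1.2 (add not ((not p3 implies (p1 or not p1)) and not p4)):
            (not p2 implies p3): β-rule — branch into not not p2  //  p3.
              branch 1.1.2.1 (add not not p2):
                not ((not p2 implies p3) and not p3): β-rule — branch into not (not p2 implies p3)  //  not not p3.
                  branch 1.1.2.1.1 (add not (not p2 implies p3)):
                    not (not p2 implies p3): α-rule — add not p2, not p3.
                    × closes — contains both p2 and not p2.
                  branch 1.1.2.1.2 (add not not p3):
                    × closes — contains both p3 and not p3.
              branch 1.1.2.2 (add p3):
                × closes — contains both p3 and not p3.
      branch 1.2 (add not p2, ((not p2 implies p3) and not p3)):
        × closes — contains both p2 and not p2.
  branch 2 (add not p2, not ((not p2 implies p3) and not p3)):
    not (p2 iff ((not p2 implies p3) and not p3)): β-rule — branch into p2, not ((not p2 implies p3) and not p3)  //  not p2, ((not p2 implies p3) and not p3).
      branch 2.1 (add p2, not ((not p2 implies p3) and not p3)):
        × closes — contains both p2 and not p2.
      branch 2.2 (add not p2, ((not p2 implies p3) and not p3)):
        ((not p2 implies p3) and not p3): α-rule — add (not p2 implies p3), not p3.
        not (not p3 and ((not p3 implies (p1 or not p1)) and not p4)): β-rule — branch into not not p3  //  not ((not p3 implies (p1 or not p1)) and not p4).
          branch 2.2.1 (add not not p3):
            × closes — contains both p3 and not p3.
          branch 2.2.2 (add not ((not p3 implies (p1 or not p1)) and not p4)):
            not ((not p2 implies p3) and not p3): β-rule — branch into not (not p2 implies p3)  //  not not p3.
              branch 2.2.2.1 (add not (not p2 implies p3)):
                not (not p2 implies p3): α-rule — add not p2, not p3.
                (not p2 implies p3): β-rule — branch into not not p2  //  p3.
                  branch 2.2.2.1.1 (add not not p2):
                    × closes — contains both p2 and not p2.
                  branch 2.2.2.1.2 (add p3):
                    × closes — contains both p3 and not p3.
              branch 2.2.2.2 (add not not p3):
                × closes — contains both p3 and not p3.
All 10 branches close.
Every branch closed, so the negation is unsatisfiable and the formula is valid.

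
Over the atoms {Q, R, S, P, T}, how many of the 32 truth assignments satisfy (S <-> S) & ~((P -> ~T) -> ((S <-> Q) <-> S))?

Initial set: {T ((S <-> S) & ~((P -> ~T) -> ((S <-> Q) <-> S)))}.
T ((S <-> S) & ~((P -> ~T) -> ((S <-> Q) <-> S))): α-rule — add T (S <-> S), T ~((P -> ~T) -> ((S <-> Q) <-> S)).
T ~((P -> ~T) -> ((S <-> Q) <-> S)): α-rule — add T (P -> ~T), F ((S <-> Q) <-> S).
T (S <-> S): β-rule — branch into T S, T S  //  F S, F S.
  branch 1 (add T S, T S):
    T (P -> ~T): β-rule — branch into F P  //  T ~T.
      branch 1.1 (add F P):
        F ((S <-> Q) <-> S): β-rule — branch into T (S <-> Q), F S  //  F (S <-> Q), T S.
          branch 1.1.1 (add T (S <-> Q), F S):
            × closes — contains both S and ~S.
          branch 1.1.2 (add F (S <-> Q), T S):
            F (S <-> Q): β-rule — branch into T S, F Q  //  F S, T Q.
              branch 1.1.2.1 (add T S, F Q):
                ○ open, literals {P=false, Q=false, S=true}.
              branch 1.1.2.2 (add F S, T Q):
                × closes — contains both S and ~S.
      branch 1.2 (add T ~T):
        F ((S <-> Q) <-> S): β-rule — branch into T (S <-> Q), F S  //  F (S <-> Q), T S.
          branch 1.2.1 (add T (S <-> Q), F S):
            × closes — contains both S and ~S.
          branch 1.2.2 (add F (S <-> Q), T S):
            F (S <-> Q): β-rule — branch into T S, F Q  //  F S, T Q.
              branch 1.2.2.1 (add T S, F Q):
                ○ open, literals {Q=false, S=true, T=false}.
              branch 1.2.2.2 (add F S, T Q):
                × closes — contains both S and ~S.
  branch 2 (add F S, F S):
    T (P -> ~T): β-rule — branch into F P  //  T ~T.
      branch 2.1 (add F P):
        F ((S <-> Q) <-> S): β-rule — branch into T (S <-> Q), F S  //  F (S <-> Q), T S.
          branch 2.1.1 (add T (S <-> Q), F S):
            T (S <-> Q): β-rule — branch into T S, T Q  //  F S, F Q.
              branch 2.1.1.1 (add T S, T Q):
                × closes — contains both S and ~S.
              branch 2.1.1.2 (add F S, F Q):
                ○ open, literals {P=false, Q=false, S=false}.
          branch 2.1.2 (add F (S <-> Q), T S):
            × closes — contains both S and ~S.
      branch 2.2 (add T ~T):
        F ((S <-> Q) <-> S): β-rule — branch into T (S <-> Q), F S  //  F (S <-> Q), T S.
          branch 2.2.1 (add T (S <-> Q), F S):
            T (S <-> Q): β-rule — branch into T S, T Q  //  F S, F Q.
              branch 2.2.1.1 (add T S, T Q):
                × closes — contains both S and ~S.
              branch 2.2.1.2 (add F S, F Q):
                ○ open, literals {Q=false, S=false, T=false}.
          branch 2.2.2 (add F (S <-> Q), T S):
            × closes — contains both S and ~S.
8 branches closed, 4 open.
Each open branch fixes some atoms; the unmentioned ones are free. Counting distinct full assignments: branch {P=false, Q=false, S=true} (R, T) contributes 4 new; branch {Q=false, S=true, T=false} (R, P) contributes 2 new; branch {P=false, Q=false, S=false} (R, T) contributes 4 new; branch {Q=false, S=false, T=false} (R, P) contributes 2 new. Total: 12.

12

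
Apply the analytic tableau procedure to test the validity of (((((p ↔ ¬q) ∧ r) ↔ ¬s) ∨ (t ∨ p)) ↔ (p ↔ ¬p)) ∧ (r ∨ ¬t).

Assume the negation and expand:
Initial set: {¬((((((p ↔ ¬q) ∧ r) ↔ ¬s) ∨ (t ∨ p)) ↔ (p ↔ ¬p)) ∧ (r ∨ ¬t))}.
¬((((((p ↔ ¬q) ∧ r) ↔ ¬s) ∨ (t ∨ p)) ↔ (p ↔ ¬p)) ∧ (r ∨ ¬t)): β-rule — branch into ¬(((((p ↔ ¬q) ∧ r) ↔ ¬s) ∨ (t ∨ p)) ↔ (p ↔ ¬p))  //  ¬(r ∨ ¬t).
  branch 1 (add ¬(((((p ↔ ¬q) ∧ r) ↔ ¬s) ∨ (t ∨ p)) ↔ (p ↔ ¬p))):
    ¬(((((p ↔ ¬q) ∧ r) ↔ ¬s) ∨ (t ∨ p)) ↔ (p ↔ ¬p)): β-rule — branch into ((((p ↔ ¬q) ∧ r) ↔ ¬s) ∨ (t ∨ p)), ¬(p ↔ ¬p)  //  ¬((((p ↔ ¬q) ∧ r) ↔ ¬s) ∨ (t ∨ p)), (p ↔ ¬p).
      branch 1.1 (add ((((p ↔ ¬q) ∧ r) ↔ ¬s) ∨ (t ∨ p)), ¬(p ↔ ¬p)):
        ((((p ↔ ¬q) ∧ r) ↔ ¬s) ∨ (t ∨ p)): β-rule — branch into (((p ↔ ¬q) ∧ r) ↔ ¬s)  //  (t ∨ p).
          branch 1.1.1 (add (((p ↔ ¬q) ∧ r) ↔ ¬s)):
            ¬(p ↔ ¬p): β-rule — branch into p, ¬¬p  //  ¬p, ¬p.
              branch 1.1.1.1 (add p, ¬¬p):
                (((p ↔ ¬q) ∧ r) ↔ ¬s): β-rule — branch into ((p ↔ ¬q) ∧ r), ¬s  //  ¬((p ↔ ¬q) ∧ r), ¬¬s.
                  branch 1.1.1.1.1 (add ((p ↔ ¬q) ∧ r), ¬s):
                    ((p ↔ ¬q) ∧ r): α-rule — add (p ↔ ¬q), r.
                    (p ↔ ¬q): β-rule — branch into p, ¬q  //  ¬p, ¬¬q.
                      branch 1.1.1.1.1.1 (add p, ¬q):
                        ○ open, literals {p=1, q=0, r=1, s=0}.
                      branch 1.1.1.1.1.2 (add ¬p, ¬¬q):
                        × closes — contains both p and ¬p.
                  branch 1.1.1.1.2 (add ¬((p ↔ ¬q) ∧ r), ¬¬s):
                    ¬((p ↔ ¬q) ∧ r): β-rule — branch into ¬(p ↔ ¬q)  //  ¬r.
                      branch 1.1.1.1.2.1 (add ¬(p ↔ ¬q)):
                        ¬(p ↔ ¬q): β-rule — branch into p, ¬¬q  //  ¬p, ¬q.
                          branch 1.1.1.1.2.1.1 (add p, ¬¬q):
                            ○ open, literals {p=1, q=1, s=1}.
                          branch 1.1.1.1.2.1.2 (add ¬p, ¬q):
                            × closes — contains both p and ¬p.
                      branch 1.1.1.1.2.2 (add ¬r):
                        ○ open, literals {p=1, r=0, s=1}.
              branch 1.1.1.2 (add ¬p, ¬p):
                (((p ↔ ¬q) ∧ r) ↔ ¬s): β-rule — branch into ((p ↔ ¬q) ∧ r), ¬s  //  ¬((p ↔ ¬q) ∧ r), ¬¬s.
                  branch 1.1.1.2.1 (add ((p ↔ ¬q) ∧ r), ¬s):
                    ((p ↔ ¬q) ∧ r): α-rule — add (p ↔ ¬q), r.
                    (p ↔ ¬q): β-rule — branch into p, ¬q  //  ¬p, ¬¬q.
                      branch 1.1.1.2.1.1 (add p, ¬q):
                        × closes — contains both p and ¬p.
                      branch 1.1.1.2.1.2 (add ¬p, ¬¬q):
                        ○ open, literals {p=0, q=1, r=1, s=0}.
                  branch 1.1.1.2.2 (add ¬((p ↔ ¬q) ∧ r), ¬¬s):
                    ¬((p ↔ ¬q) ∧ r): β-rule — branch into ¬(p ↔ ¬q)  //  ¬r.
                      branch 1.1.1.2.2.1 (add ¬(p ↔ ¬q)):
                        ¬(p ↔ ¬q): β-rule — branch into p, ¬¬q  //  ¬p, ¬q.
                          branch 1.1.1.2.2.1.1 (add p, ¬¬q):
                            × closes — contains both p and ¬p.
                          branch 1.1.1.2.2.1.2 (add ¬p, ¬q):
                            ○ open, literals {p=0, q=0, s=1}.
                      branch 1.1.1.2.2.2 (add ¬r):
                        ○ open, literals {p=0, r=0, s=1}.
          branch 1.1.2 (add (t ∨ p)):
            ¬(p ↔ ¬p): β-rule — branch into p, ¬¬p  //  ¬p, ¬p.
              branch 1.1.2.1 (add p, ¬¬p):
                (t ∨ p): β-rule — branch into t  //  p.
                  branch 1.1.2.1.1 (add t):
                    ○ open, literals {p=1, t=1}.
                  branch 1.1.2.1.2 (add p):
                    ○ open, literals {p=1}.
              branch 1.1.2.2 (add ¬p, ¬p):
                (t ∨ p): β-rule — branch into t  //  p.
                  branch 1.1.2.2.1 (add t):
                    ○ open, literals {p=0, t=1}.
                  branch 1.1.2.2.2 (add p):
                    × closes — contains both p and ¬p.
      branch 1.2 (add ¬((((p ↔ ¬q) ∧ r) ↔ ¬s) ∨ (t ∨ p)), (p ↔ ¬p)):
        ¬((((p ↔ ¬q) ∧ r) ↔ ¬s) ∨ (t ∨ p)): α-rule — add ¬(((p ↔ ¬q) ∧ r) ↔ ¬s), ¬(t ∨ p).
        ¬(t ∨ p): α-rule — add ¬t, ¬p.
        (p ↔ ¬p): β-rule — branch into p, ¬p  //  ¬p, ¬¬p.
          branch 1.2.1 (add p, ¬p):
            × closes — contains both p and ¬p.
          branch 1.2.2 (add ¬p, ¬¬p):
            × closes — contains both p and ¬p.
  branch 2 (add ¬(r ∨ ¬t)):
    ¬(r ∨ ¬t): α-rule — add ¬r, ¬¬t.
    ○ open, literals {r=0, t=1}.
7 branches closed, 10 open.
An open branch gives a countermodel: p=1, q=0, r=1, s=0 (unmentioned atoms arbitrary); under it the original formula is false.

Not valid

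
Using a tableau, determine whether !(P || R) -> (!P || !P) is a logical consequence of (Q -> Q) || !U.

Yes

Initial set: {((Q -> Q) || !U); !(!(P || R) -> (!P || !P))}.
!(!(P || R) -> (!P || !P)): α-rule — add !(P || R), !(!P || !P).
!(P || R): α-rule — add !P, !R.
!(!P || !P): α-rule — add !!P, !!P.
× closes — contains both P and !P.
All 1 branch closes.
Every branch closed, so the premises entail the conclusion.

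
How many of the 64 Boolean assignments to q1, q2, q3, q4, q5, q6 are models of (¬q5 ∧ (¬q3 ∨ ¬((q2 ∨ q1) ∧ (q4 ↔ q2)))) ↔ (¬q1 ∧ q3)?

Initial set: {((¬q5 ∧ (¬q3 ∨ ¬((q2 ∨ q1) ∧ (q4 ↔ q2)))) ↔ (¬q1 ∧ q3))}.
((¬q5 ∧ (¬q3 ∨ ¬((q2 ∨ q1) ∧ (q4 ↔ q2)))) ↔ (¬q1 ∧ q3)): β-rule — branch into (¬q5 ∧ (¬q3 ∨ ¬((q2 ∨ q1) ∧ (q4 ↔ q2)))), (¬q1 ∧ q3)  //  ¬(¬q5 ∧ (¬q3 ∨ ¬((q2 ∨ q1) ∧ (q4 ↔ q2)))), ¬(¬q1 ∧ q3).
  branch 1 (add (¬q5 ∧ (¬q3 ∨ ¬((q2 ∨ q1) ∧ (q4 ↔ q2)))), (¬q1 ∧ q3)):
    (¬q5 ∧ (¬q3 ∨ ¬((q2 ∨ q1) ∧ (q4 ↔ q2)))): α-rule — add ¬q5, (¬q3 ∨ ¬((q2 ∨ q1) ∧ (q4 ↔ q2))).
    (¬q1 ∧ q3): α-rule — add ¬q1, q3.
    (¬q3 ∨ ¬((q2 ∨ q1) ∧ (q4 ↔ q2))): β-rule — branch into ¬q3  //  ¬((q2 ∨ q1) ∧ (q4 ↔ q2)).
      branch 1.1 (add ¬q3):
        × closes — contains both q3 and ¬q3.
      branch 1.2 (add ¬((q2 ∨ q1) ∧ (q4 ↔ q2))):
        ¬((q2 ∨ q1) ∧ (q4 ↔ q2)): β-rule — branch into ¬(q2 ∨ q1)  //  ¬(q4 ↔ q2).
          branch 1.2.1 (add ¬(q2 ∨ q1)):
            ¬(q2 ∨ q1): α-rule — add ¬q2, ¬q1.
            ○ open, literals {q1=F, q2=F, q3=T, q5=F}.
          branch 1.2.2 (add ¬(q4 ↔ q2)):
            ¬(q4 ↔ q2): β-rule — branch into q4, ¬q2  //  ¬q4, q2.
              branch 1.2.2.1 (add q4, ¬q2):
                ○ open, literals {q1=F, q2=F, q3=T, q4=T, q5=F}.
              branch 1.2.2.2 (add ¬q4, q2):
                ○ open, literals {q1=F, q2=T, q3=T, q4=F, q5=F}.
  branch 2 (add ¬(¬q5 ∧ (¬q3 ∨ ¬((q2 ∨ q1) ∧ (q4 ↔ q2)))), ¬(¬q1 ∧ q3)):
    ¬(¬q5 ∧ (¬q3 ∨ ¬((q2 ∨ q1) ∧ (q4 ↔ q2)))): β-rule — branch into ¬¬q5  //  ¬(¬q3 ∨ ¬((q2 ∨ q1) ∧ (q4 ↔ q2))).
      branch 2.1 (add ¬¬q5):
        ¬(¬q1 ∧ q3): β-rule — branch into ¬¬q1  //  ¬q3.
          branch 2.1.1 (add ¬¬q1):
            ○ open, literals {q1=T, q5=T}.
          branch 2.1.2 (add ¬q3):
            ○ open, literals {q3=F, q5=T}.
      branch 2.2 (add ¬(¬q3 ∨ ¬((q2 ∨ q1) ∧ (q4 ↔ q2)))):
        ¬(¬q3 ∨ ¬((q2 ∨ q1) ∧ (q4 ↔ q2))): α-rule — add ¬¬q3, ¬¬((q2 ∨ q1) ∧ (q4 ↔ q2)).
        ¬¬((q2 ∨ q1) ∧ (q4 ↔ q2)): α-rule — add (q2 ∨ q1), (q4 ↔ q2).
        ¬(¬q1 ∧ q3): β-rule — branch into ¬¬q1  //  ¬q3.
          branch 2.2.1 (add ¬¬q1):
            (q2 ∨ q1): β-rule — branch into q2  //  q1.
              branch 2.2.1.1 (add q2):
                (q4 ↔ q2): β-rule — branch into q4, q2  //  ¬q4, ¬q2.
                  branch 2.2.1.1.1 (add q4, q2):
                    ○ open, literals {q1=T, q2=T, q3=T, q4=T}.
                  branch 2.2.1.1.2 (add ¬q4, ¬q2):
                    × closes — contains both q2 and ¬q2.
              branch 2.2.1.2 (add q1):
                (q4 ↔ q2): β-rule — branch into q4, q2  //  ¬q4, ¬q2.
                  branch 2.2.1.2.1 (add q4, q2):
                    ○ open, literals {q1=T, q2=T, q3=T, q4=T}.
                  branch 2.2.1.2.2 (add ¬q4, ¬q2):
                    ○ open, literals {q1=T, q2=F, q3=T, q4=F}.
          branch 2.2.2 (add ¬q3):
            × closes — contains both q3 and ¬q3.
3 branches closed, 8 open.
Each open branch fixes some atoms; the unmentioned ones are free. Counting distinct full assignments: branch {q1=F, q2=F, q3=T, q5=F} (q4, q6) contributes 4 new; branch {q1=F, q2=F, q3=T, q4=T, q5=F} (q6) contributes 0 new; branch {q1=F, q2=T, q3=T, q4=F, q5=F} (q6) contributes 2 new; branch {q1=T, q5=T} (q2, q3, q4, q6) contributes 16 new; branch {q3=F, q5=T} (q1, q2, q4, q6) contributes 8 new; branch {q1=T, q2=T, q3=T, q4=T} (q5, q6) contributes 2 new; branch {q1=T, q2=T, q3=T, q4=T} (q5, q6) contributes 0 new; branch {q1=T, q2=F, q3=T, q4=F} (q5, q6) contributes 2 new. Total: 34.

34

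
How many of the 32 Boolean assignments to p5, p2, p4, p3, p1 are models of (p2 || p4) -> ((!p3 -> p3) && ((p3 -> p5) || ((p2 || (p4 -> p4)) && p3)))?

Initial set: {((p2 || p4) -> ((!p3 -> p3) && ((p3 -> p5) || ((p2 || (p4 -> p4)) && p3))))}.
((p2 || p4) -> ((!p3 -> p3) && ((p3 -> p5) || ((p2 || (p4 -> p4)) && p3)))): β-rule — branch into !(p2 || p4)  //  ((!p3 -> p3) && ((p3 -> p5) || ((p2 || (p4 -> p4)) && p3))).
  branch 1 (add !(p2 || p4)):
    !(p2 || p4): α-rule — add !p2, !p4.
    ○ open, literals {p2=0, p4=0}.
  branch 2 (add ((!p3 -> p3) && ((p3 -> p5) || ((p2 || (p4 -> p4)) && p3)))):
    ((!p3 -> p3) && ((p3 -> p5) || ((p2 || (p4 -> p4)) && p3))): α-rule — add (!p3 -> p3), ((p3 -> p5) || ((p2 || (p4 -> p4)) && p3)).
    (!p3 -> p3): β-rule — branch into !!p3  //  p3.
      branch 2.1 (add !!p3):
        ((p3 -> p5) || ((p2 || (p4 -> p4)) && p3)): β-rule — branch into (p3 -> p5)  //  ((p2 || (p4 -> p4)) && p3).
          branch 2.1.1 (add (p3 -> p5)):
            (p3 -> p5): β-rule — branch into !p3  //  p5.
              branch 2.1.1.1 (add !p3):
                × closes — contains both p3 and !p3.
              branch 2.1.1.2 (add p5):
                ○ open, literals {p3=1, p5=1}.
          branch 2.1.2 (add ((p2 || (p4 -> p4)) && p3)):
            ((p2 || (p4 -> p4)) && p3): α-rule — add (p2 || (p4 -> p4)), p3.
            (p2 || (p4 -> p4)): β-rule — branch into p2  //  (p4 -> p4).
              branch 2.1.2.1 (add p2):
                ○ open, literals {p2=1, p3=1}.
              branch 2.1.2.2 (add (p4 -> p4)):
                (p4 -> p4): β-rule — branch into !p4  //  p4.
                  branch 2.1.2.2.1 (add !p4):
                    ○ open, literals {p3=1, p4=0}.
                  branch 2.1.2.2.2 (add p4):
                    ○ open, literals {p3=1, p4=1}.
      branch 2.2 (add p3):
        ((p3 -> p5) || ((p2 || (p4 -> p4)) && p3)): β-rule — branch into (p3 -> p5)  //  ((p2 || (p4 -> p4)) && p3).
          branch 2.2.1 (add (p3 -> p5)):
            (p3 -> p5): β-rule — branch into !p3  //  p5.
              branch 2.2.1.1 (add !p3):
                × closes — contains both p3 and !p3.
              branch 2.2.1.2 (add p5):
                ○ open, literals {p3=1, p5=1}.
          branch 2.2.2 (add ((p2 || (p4 -> p4)) && p3)):
            ((p2 || (p4 -> p4)) && p3): α-rule — add (p2 || (p4 -> p4)), p3.
            (p2 || (p4 -> p4)): β-rule — branch into p2  //  (p4 -> p4).
              branch 2.2.2.1 (add p2):
                ○ open, literals {p2=1, p3=1}.
              branch 2.2.2.2 (add (p4 -> p4)):
                (p4 -> p4): β-rule — branch into !p4  //  p4.
                  branch 2.2.2.2.1 (add !p4):
                    ○ open, literals {p3=1, p4=0}.
                  branch 2.2.2.2.2 (add p4):
                    ○ open, literals {p3=1, p4=1}.
2 branches closed, 9 open.
Each open branch fixes some atoms; the unmentioned ones are free. Counting distinct full assignments: branch {p2=0, p4=0} (p5, p3, p1) contributes 8 new; branch {p3=1, p5=1} (p2, p4, p1) contributes 6 new; branch {p2=1, p3=1} (p5, p4, p1) contributes 4 new; branch {p3=1, p4=0} (p5, p2, p1) contributes 0 new; branch {p3=1, p4=1} (p5, p2, p1) contributes 2 new; branch {p3=1, p5=1} (p2, p4, p1) contributes 0 new; branch {p2=1, p3=1} (p5, p4, p1) contributes 0 new; branch {p3=1, p4=0} (p5, p2, p1) contributes 0 new; branch {p3=1, p4=1} (p5, p2, p1) contributes 0 new. Total: 20.

20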